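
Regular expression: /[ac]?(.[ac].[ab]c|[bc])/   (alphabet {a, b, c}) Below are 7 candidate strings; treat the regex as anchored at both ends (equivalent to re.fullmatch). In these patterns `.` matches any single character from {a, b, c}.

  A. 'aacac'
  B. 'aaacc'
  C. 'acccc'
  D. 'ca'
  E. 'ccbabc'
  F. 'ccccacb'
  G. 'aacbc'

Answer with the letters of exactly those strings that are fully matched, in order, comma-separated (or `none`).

A. 'aacac' → match
B. 'aaacc' → no match
C. 'acccc' → no match
D. 'ca' → no match
E. 'ccbabc' → no match
F. 'ccccacb' → no match
G. 'aacbc' → match

A, G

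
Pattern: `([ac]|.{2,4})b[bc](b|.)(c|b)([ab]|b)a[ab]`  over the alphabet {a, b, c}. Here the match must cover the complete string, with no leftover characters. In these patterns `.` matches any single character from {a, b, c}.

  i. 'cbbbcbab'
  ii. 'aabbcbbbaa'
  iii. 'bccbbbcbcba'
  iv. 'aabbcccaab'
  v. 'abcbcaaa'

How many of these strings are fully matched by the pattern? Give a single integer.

i. 'cbbbcbab' → match
ii. 'aabbcbbbaa' → match
iii. 'bccbbbcbcba' → no match
iv. 'aabbcccaab' → match
v. 'abcbcaaa' → match
Total matched: 4

4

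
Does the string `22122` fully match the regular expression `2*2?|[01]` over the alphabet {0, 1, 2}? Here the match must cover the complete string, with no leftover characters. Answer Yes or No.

No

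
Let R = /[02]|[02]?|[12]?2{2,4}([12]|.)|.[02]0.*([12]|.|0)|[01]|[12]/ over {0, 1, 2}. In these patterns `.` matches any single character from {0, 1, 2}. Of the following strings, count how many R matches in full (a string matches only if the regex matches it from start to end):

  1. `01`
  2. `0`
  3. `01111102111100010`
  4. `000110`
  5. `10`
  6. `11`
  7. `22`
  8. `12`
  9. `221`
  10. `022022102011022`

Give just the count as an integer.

3

1 → no match
2 → match
3 → no match
4 → match
5 → no match
6 → no match
7 → no match
8 → no match
9 → match
10 → no match
Total matched: 3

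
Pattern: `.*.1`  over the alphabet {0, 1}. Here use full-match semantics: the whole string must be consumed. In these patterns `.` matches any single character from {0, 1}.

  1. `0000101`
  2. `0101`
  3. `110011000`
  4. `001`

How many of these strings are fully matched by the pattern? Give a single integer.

1. `0000101` → match
2. `0101` → match
3. `110011000` → no match — must end with `1`
4. `001` → match
Total matched: 3

3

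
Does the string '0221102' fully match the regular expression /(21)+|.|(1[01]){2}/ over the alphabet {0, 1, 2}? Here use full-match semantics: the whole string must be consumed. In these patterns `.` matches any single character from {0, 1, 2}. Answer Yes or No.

No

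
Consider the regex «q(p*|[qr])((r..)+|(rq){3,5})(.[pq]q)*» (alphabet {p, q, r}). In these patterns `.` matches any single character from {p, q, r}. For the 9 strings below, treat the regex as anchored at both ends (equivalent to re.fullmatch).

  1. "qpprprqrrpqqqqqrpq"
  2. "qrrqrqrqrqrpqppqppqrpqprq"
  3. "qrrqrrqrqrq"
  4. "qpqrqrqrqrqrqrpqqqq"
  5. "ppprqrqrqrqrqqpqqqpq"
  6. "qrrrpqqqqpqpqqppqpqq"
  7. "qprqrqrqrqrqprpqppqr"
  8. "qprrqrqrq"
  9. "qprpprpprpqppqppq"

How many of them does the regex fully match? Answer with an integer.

2

1 → no match
2 → no match
3 → no match
4 → no match
5 → no match — must start with "q"
6 → match
7 → no match
8 → no match
9 → match
Total matched: 2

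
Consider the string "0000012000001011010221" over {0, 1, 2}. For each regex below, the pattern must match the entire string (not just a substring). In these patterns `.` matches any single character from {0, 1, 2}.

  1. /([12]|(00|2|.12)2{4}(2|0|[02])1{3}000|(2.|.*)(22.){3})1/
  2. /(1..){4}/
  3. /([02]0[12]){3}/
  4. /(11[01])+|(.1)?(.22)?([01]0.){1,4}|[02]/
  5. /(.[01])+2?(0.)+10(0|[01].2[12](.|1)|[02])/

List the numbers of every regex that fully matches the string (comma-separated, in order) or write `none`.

5

1 → no match
2 → no match — must start with "1"
3 → no match
4 → no match
5 → match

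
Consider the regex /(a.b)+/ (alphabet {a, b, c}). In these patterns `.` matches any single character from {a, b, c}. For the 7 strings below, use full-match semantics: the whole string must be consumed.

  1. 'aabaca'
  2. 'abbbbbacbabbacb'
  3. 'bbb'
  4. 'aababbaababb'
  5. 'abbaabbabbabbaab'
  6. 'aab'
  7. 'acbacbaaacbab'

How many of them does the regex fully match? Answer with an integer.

1 → no match — must end with 'b'
2 → no match
3 → no match — must start with 'a'
4 → match
5 → no match
6 → match
7 → no match
Total matched: 2

2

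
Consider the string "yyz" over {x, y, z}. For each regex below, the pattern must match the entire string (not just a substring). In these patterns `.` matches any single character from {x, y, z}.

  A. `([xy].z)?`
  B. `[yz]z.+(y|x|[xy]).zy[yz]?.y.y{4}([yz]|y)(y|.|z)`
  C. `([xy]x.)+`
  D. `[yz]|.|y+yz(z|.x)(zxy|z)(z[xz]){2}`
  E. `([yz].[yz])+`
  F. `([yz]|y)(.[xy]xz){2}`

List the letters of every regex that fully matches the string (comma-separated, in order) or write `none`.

A → match
B → no match
C → no match
D → no match
E → match
F → no match — must end with "xz"

A, E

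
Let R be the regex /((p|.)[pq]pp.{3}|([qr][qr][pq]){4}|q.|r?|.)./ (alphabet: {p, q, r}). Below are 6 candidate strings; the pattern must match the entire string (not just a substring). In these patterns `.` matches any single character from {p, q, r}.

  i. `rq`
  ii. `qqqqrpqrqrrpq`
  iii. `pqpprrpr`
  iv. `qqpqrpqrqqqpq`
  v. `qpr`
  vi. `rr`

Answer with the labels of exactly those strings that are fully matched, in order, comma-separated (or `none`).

i → match
ii → match
iii → match
iv → match
v → match
vi → match

i, ii, iii, iv, v, vi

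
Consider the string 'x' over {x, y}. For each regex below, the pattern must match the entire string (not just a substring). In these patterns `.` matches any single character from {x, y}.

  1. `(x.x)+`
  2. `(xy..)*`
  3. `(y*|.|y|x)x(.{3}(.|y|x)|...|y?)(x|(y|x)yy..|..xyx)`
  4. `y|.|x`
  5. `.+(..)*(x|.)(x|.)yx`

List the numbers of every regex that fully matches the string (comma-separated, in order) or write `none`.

4

1 → no match
2 → no match
3 → no match
4 → match
5 → no match — must end with 'yx'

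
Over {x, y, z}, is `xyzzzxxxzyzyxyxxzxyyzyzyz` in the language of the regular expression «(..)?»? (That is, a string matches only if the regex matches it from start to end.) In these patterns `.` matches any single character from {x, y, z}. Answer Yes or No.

No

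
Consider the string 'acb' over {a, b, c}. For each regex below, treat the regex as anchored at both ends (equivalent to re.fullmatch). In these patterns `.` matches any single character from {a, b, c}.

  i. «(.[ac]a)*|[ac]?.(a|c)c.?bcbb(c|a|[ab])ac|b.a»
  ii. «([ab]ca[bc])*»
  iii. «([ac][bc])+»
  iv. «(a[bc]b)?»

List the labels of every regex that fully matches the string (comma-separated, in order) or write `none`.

iv

i → no match
ii → no match
iii → no match
iv → match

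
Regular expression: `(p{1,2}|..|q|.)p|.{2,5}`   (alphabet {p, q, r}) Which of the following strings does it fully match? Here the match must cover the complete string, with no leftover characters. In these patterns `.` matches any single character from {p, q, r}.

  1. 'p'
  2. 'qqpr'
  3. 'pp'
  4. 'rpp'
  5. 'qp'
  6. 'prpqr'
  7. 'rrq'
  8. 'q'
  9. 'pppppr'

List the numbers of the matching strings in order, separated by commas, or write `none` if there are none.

2, 3, 4, 5, 6, 7

1 → no match
2 → match
3 → match
4 → match
5 → match
6 → match
7 → match
8 → no match
9 → no match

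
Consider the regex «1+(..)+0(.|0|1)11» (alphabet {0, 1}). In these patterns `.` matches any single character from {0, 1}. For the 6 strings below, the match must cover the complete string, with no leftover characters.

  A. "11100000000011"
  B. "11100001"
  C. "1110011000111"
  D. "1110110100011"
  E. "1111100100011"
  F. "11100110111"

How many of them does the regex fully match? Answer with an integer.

5

A → match
B → no match — must end with "11"
C → match
D → match
E → match
F → match
Total matched: 5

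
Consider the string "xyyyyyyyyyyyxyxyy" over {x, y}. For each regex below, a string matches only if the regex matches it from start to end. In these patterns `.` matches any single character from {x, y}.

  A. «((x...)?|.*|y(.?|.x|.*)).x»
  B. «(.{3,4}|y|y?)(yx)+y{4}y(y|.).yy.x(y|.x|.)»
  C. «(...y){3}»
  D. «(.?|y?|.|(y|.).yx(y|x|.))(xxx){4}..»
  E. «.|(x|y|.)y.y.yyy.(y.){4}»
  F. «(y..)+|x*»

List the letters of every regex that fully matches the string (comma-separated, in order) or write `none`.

A → no match — must end with "x"
B → no match
C → no match
D → no match
E → match
F → no match

E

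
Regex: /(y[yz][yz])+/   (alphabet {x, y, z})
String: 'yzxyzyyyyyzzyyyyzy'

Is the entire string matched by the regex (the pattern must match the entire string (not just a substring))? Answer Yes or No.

No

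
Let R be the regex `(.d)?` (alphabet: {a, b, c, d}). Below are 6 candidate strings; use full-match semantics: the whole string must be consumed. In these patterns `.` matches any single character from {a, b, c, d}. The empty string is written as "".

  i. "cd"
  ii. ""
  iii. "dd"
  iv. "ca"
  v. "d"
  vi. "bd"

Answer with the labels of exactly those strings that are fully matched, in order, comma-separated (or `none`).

i, ii, iii, vi

i. "cd" → match
ii. "" → match
iii. "dd" → match
iv. "ca" → no match
v. "d" → no match
vi. "bd" → match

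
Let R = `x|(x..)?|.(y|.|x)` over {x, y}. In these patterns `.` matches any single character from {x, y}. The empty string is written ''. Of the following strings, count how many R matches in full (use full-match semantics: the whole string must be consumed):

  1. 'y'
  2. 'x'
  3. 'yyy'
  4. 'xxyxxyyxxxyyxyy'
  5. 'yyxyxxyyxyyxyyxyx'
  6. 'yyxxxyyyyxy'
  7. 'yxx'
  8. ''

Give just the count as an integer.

2

1 → no match
2 → match
3 → no match
4 → no match
5 → no match
6 → no match
7 → no match
8 → match
Total matched: 2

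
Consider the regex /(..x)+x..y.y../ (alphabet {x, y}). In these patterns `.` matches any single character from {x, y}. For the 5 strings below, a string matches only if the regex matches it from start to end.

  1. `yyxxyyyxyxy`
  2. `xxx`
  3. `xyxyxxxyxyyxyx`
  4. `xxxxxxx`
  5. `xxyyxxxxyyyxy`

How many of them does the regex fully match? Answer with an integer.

1

1 → match
2 → no match
3 → no match
4 → no match
5 → no match
Total matched: 1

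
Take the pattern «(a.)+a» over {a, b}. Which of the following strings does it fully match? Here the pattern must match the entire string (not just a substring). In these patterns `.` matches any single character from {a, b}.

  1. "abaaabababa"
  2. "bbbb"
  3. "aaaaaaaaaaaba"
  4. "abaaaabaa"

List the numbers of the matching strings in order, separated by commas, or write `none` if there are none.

1 → match
2 → no match — must start with "a"
3 → match
4 → no match

1, 3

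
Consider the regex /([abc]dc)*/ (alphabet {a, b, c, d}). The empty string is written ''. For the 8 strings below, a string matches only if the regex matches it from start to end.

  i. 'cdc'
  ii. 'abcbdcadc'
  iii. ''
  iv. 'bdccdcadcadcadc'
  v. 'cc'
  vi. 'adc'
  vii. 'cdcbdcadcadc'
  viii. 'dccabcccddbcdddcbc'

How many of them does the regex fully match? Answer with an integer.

5

i. 'cdc' → match
ii. 'abcbdcadc' → no match
iii. '' → match
iv → match
v. 'cc' → no match
vi. 'adc' → match
vii. 'cdcbdcadcadc' → match
viii → no match
Total matched: 5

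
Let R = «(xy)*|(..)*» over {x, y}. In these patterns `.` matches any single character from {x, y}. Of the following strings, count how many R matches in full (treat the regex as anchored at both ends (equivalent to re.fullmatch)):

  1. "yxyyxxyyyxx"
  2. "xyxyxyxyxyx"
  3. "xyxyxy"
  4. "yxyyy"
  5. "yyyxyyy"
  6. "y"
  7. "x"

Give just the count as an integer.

1 → no match
2 → no match
3 → match
4 → no match
5 → no match
6 → no match
7 → no match
Total matched: 1

1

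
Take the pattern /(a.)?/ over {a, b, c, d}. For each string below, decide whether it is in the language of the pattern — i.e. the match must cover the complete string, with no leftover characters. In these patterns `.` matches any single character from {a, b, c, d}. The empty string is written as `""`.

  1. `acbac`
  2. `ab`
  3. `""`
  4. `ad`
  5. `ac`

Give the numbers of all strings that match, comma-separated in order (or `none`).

2, 3, 4, 5

1 → no match
2 → match
3 → match
4 → match
5 → match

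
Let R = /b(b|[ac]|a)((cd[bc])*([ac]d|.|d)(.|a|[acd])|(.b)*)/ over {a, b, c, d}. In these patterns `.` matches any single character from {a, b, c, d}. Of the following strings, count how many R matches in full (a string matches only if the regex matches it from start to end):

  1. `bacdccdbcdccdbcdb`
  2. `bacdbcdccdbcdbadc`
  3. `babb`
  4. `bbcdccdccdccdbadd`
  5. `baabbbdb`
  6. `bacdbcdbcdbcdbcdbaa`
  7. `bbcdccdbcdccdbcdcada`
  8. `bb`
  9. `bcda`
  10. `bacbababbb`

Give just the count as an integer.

10

1 → match
2 → match
3 → match
4 → match
5 → match
6 → match
7 → match
8 → match
9 → match
10 → match
Total matched: 10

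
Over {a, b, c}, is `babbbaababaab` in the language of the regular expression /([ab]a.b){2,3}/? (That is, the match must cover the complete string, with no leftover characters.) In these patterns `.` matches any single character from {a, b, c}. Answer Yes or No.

No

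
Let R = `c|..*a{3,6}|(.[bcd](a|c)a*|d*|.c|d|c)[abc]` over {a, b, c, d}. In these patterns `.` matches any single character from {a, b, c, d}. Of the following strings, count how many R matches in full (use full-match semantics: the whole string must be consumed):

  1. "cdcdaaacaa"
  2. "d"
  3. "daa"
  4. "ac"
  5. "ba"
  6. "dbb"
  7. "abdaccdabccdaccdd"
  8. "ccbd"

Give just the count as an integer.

0

1. "cdcdaaacaa" → no match
2. "d" → no match
3. "daa" → no match
4. "ac" → no match
5. "ba" → no match
6. "dbb" → no match
7 → no match
8. "ccbd" → no match
Total matched: 0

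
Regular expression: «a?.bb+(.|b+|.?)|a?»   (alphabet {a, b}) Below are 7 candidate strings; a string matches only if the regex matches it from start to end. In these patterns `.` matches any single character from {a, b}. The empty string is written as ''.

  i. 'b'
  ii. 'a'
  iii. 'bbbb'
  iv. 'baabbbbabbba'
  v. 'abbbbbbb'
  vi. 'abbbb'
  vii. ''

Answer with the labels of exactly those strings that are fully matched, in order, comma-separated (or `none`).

i. 'b' → no match
ii. 'a' → match
iii. 'bbbb' → match
iv. 'baabbbbabbba' → no match
v. 'abbbbbbb' → match
vi. 'abbbb' → match
vii. '' → match

ii, iii, v, vi, vii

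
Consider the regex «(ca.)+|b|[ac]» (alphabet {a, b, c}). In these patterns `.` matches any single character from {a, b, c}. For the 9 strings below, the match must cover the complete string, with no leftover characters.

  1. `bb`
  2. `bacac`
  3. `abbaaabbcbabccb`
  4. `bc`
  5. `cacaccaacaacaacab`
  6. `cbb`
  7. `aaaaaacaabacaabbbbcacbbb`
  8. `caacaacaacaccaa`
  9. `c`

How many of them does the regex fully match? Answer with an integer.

2

1 → no match
2 → no match
3 → no match
4 → no match
5 → no match
6 → no match
7 → no match
8 → match
9 → match
Total matched: 2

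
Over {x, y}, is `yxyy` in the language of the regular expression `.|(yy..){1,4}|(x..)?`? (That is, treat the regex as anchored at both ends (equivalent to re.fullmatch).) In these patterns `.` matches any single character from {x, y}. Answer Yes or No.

No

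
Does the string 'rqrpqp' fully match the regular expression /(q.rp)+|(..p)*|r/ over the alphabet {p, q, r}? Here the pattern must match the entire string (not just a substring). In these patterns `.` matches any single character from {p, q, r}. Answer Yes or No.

No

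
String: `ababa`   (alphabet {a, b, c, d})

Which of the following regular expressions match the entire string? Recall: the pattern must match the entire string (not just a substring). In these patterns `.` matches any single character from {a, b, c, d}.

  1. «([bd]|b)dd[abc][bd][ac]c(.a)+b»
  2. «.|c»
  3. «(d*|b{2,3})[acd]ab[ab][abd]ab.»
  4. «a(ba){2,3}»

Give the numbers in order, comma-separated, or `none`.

4

1 → no match — must end with `ab`
2 → no match
3 → no match
4 → match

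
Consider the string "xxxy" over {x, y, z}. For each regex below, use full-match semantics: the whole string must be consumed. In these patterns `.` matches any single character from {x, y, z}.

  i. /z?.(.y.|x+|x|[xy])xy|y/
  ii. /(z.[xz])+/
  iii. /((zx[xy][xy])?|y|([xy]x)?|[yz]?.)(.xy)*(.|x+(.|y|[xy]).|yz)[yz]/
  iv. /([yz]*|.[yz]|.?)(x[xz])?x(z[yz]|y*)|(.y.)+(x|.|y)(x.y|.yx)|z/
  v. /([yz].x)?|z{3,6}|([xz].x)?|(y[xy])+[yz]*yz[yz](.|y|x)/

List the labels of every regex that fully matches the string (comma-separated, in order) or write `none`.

i → match
ii → no match — must start with "z"
iii → match
iv → match
v → no match

i, iii, iv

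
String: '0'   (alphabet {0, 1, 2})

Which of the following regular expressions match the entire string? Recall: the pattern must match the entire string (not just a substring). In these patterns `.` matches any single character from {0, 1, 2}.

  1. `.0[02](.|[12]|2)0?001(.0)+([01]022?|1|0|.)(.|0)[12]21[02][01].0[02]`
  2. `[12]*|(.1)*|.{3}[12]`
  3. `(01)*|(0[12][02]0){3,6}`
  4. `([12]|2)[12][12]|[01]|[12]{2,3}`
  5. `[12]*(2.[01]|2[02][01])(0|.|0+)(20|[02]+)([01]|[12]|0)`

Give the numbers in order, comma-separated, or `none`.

1 → no match
2 → no match
3 → no match
4 → match
5 → no match

4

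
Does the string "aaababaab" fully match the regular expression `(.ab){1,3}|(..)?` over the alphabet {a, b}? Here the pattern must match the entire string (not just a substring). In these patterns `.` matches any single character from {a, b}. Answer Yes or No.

No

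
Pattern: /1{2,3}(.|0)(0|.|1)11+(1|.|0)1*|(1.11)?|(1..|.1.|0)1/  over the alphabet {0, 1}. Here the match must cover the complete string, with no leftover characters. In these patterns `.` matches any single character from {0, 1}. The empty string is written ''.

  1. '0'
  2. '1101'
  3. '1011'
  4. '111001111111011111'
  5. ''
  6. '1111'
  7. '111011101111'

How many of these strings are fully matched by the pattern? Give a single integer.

6

1 → no match
2 → match
3 → match
4 → match
5 → match
6 → match
7 → match
Total matched: 6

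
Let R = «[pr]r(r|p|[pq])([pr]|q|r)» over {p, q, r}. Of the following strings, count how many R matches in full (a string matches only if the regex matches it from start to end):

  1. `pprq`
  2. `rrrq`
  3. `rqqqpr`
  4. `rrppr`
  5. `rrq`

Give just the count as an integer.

1

1 → no match
2 → match
3 → no match
4 → no match
5 → no match
Total matched: 1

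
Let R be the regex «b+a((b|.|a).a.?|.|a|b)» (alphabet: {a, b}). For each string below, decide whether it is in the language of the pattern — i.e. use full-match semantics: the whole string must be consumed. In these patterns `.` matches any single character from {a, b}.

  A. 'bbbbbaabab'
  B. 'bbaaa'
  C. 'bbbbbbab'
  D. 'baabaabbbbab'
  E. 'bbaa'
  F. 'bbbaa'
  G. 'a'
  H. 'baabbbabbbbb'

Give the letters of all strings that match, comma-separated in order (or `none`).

A. 'bbbbbaabab' → match
B. 'bbaaa' → no match
C. 'bbbbbbab' → match
D. 'baabaabbbbab' → no match
E. 'bbaa' → match
F. 'bbbaa' → match
G. 'a' → no match — must start with 'b'
H. 'baabbbabbbbb' → no match

A, C, E, F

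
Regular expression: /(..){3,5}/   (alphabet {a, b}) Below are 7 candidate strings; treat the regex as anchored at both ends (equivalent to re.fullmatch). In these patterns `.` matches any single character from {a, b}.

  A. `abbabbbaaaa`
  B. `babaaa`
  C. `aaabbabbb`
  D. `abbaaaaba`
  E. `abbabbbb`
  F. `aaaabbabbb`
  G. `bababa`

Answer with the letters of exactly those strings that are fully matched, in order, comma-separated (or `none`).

A. `abbabbbaaaa` → no match
B. `babaaa` → match
C. `aaabbabbb` → no match
D. `abbaaaaba` → no match
E. `abbabbbb` → match
F. `aaaabbabbb` → match
G. `bababa` → match

B, E, F, G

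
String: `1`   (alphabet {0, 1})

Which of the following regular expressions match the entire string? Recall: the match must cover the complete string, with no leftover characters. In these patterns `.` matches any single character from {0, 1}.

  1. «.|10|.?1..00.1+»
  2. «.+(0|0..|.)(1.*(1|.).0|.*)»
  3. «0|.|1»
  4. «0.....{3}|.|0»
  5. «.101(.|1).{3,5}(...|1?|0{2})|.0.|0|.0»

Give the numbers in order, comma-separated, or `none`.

1, 3, 4

1 → match
2 → no match
3 → match
4 → match
5 → no match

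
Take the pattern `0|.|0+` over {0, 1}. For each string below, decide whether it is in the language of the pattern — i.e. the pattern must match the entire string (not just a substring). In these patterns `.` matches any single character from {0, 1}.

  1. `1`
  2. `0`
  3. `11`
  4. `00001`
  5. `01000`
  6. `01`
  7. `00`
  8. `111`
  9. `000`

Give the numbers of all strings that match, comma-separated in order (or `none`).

1 → match
2 → match
3 → no match
4 → no match
5 → no match
6 → no match
7 → match
8 → no match
9 → match

1, 2, 7, 9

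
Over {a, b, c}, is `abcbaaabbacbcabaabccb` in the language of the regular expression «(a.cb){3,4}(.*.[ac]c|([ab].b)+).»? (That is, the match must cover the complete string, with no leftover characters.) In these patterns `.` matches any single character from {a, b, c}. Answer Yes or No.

No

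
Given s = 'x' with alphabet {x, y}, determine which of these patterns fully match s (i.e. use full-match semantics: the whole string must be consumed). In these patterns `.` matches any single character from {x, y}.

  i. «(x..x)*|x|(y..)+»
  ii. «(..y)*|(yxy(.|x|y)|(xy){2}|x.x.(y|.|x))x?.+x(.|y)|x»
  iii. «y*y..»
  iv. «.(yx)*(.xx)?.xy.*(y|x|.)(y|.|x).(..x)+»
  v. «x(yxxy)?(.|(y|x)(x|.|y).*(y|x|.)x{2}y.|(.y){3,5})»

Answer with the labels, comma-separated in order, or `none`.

i, ii

i → match
ii → match
iii → no match
iv → no match
v → no match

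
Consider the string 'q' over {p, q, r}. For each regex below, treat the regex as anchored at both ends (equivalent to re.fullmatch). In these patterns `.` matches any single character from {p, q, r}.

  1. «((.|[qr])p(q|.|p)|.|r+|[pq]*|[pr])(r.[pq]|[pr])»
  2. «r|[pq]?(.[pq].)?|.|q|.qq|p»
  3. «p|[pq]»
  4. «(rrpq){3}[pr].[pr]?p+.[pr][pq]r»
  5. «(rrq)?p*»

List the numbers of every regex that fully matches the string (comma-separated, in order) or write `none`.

2, 3

1 → no match
2 → match
3 → match
4 → no match — must start with 'rrpq'
5 → no match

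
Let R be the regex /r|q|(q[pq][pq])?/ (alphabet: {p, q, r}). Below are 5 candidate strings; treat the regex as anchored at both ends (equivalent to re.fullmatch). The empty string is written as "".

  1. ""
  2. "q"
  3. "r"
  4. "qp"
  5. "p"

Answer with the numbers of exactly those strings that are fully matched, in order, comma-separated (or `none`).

1 → match
2 → match
3 → match
4 → no match
5 → no match

1, 2, 3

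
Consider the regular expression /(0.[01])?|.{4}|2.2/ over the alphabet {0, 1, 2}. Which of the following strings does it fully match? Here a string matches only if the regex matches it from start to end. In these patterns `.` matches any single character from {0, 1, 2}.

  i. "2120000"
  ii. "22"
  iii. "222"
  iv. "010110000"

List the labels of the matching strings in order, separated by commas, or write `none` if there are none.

iii

i → no match
ii → no match
iii → match
iv → no match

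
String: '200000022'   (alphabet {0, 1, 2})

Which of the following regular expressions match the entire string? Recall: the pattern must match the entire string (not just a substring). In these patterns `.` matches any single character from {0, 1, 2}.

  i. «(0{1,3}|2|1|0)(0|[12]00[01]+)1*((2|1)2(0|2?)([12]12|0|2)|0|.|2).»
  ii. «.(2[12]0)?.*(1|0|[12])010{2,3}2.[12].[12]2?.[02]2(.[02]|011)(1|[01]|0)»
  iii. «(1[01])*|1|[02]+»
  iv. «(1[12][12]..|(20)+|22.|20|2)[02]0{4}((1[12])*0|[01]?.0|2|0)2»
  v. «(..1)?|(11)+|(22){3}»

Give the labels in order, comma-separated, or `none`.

iii, iv

i → no match
ii → no match
iii → match
iv → match
v → no match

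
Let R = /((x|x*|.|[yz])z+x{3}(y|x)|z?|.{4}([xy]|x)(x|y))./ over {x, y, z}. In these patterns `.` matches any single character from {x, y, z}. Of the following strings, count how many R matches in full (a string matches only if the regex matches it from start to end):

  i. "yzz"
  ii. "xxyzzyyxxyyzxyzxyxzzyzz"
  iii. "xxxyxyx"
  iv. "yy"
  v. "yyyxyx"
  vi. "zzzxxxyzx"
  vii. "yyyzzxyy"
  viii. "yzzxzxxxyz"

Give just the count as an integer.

1

i. "yzz" → no match
ii → no match
iii. "xxxyxyx" → match
iv. "yy" → no match
v. "yyyxyx" → no match
vi. "zzzxxxyzx" → no match
vii. "yyyzzxyy" → no match
viii. "yzzxzxxxyz" → no match
Total matched: 1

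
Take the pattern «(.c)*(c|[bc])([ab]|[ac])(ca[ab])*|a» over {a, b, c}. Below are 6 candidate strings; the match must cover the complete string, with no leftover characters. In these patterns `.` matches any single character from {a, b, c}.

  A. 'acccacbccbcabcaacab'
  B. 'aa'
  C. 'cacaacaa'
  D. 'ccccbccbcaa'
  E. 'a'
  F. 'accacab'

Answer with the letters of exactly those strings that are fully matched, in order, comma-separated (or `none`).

A → match
B → no match
C → match
D → match
E → match
F → match

A, C, D, E, F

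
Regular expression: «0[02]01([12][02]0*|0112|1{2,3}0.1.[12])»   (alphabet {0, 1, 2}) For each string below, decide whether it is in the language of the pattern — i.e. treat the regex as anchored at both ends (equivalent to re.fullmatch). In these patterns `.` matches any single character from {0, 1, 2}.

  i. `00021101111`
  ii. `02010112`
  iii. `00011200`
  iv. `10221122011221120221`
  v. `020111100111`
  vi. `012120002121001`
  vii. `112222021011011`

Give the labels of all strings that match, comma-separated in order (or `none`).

ii, iii, v

i. `00021101111` → no match
ii. `02010112` → match
iii. `00011200` → match
iv → no match — must start with `0`
v. `020111100111` → match
vi → no match
vii → no match — must start with `0`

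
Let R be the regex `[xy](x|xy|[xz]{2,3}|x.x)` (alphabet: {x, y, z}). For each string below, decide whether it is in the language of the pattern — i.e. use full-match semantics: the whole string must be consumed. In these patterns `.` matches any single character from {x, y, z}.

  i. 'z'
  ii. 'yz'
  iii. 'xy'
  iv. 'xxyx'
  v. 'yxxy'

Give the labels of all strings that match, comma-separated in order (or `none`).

iv

i → no match
ii → no match
iii → no match
iv → match
v → no match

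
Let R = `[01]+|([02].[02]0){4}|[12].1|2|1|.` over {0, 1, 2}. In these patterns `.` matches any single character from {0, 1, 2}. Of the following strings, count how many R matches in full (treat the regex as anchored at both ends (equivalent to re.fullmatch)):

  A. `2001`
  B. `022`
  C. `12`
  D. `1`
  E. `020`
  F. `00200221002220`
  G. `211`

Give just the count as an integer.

A. `2001` → no match
B. `022` → no match
C. `12` → no match
D. `1` → match
E. `020` → no match
F → no match
G. `211` → match
Total matched: 2

2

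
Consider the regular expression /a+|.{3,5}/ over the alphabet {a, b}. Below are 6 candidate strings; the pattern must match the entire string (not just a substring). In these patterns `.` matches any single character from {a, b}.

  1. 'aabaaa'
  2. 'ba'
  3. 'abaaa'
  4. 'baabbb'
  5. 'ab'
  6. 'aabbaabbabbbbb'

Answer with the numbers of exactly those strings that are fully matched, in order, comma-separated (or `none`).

3

1. 'aabaaa' → no match
2. 'ba' → no match
3. 'abaaa' → match
4. 'baabbb' → no match
5. 'ab' → no match
6 → no match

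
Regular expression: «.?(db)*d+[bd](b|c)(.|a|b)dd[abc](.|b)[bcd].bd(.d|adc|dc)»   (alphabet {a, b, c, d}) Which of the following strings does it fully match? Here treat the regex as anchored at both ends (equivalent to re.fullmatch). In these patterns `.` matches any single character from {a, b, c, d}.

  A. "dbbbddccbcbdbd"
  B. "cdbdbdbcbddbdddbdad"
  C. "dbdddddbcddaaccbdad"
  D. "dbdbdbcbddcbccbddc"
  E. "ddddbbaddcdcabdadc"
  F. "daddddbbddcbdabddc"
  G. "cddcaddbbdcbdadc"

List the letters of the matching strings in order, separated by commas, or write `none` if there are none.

A → match
B → match
C → match
D → match
E → match
F → no match
G → match

A, B, C, D, E, G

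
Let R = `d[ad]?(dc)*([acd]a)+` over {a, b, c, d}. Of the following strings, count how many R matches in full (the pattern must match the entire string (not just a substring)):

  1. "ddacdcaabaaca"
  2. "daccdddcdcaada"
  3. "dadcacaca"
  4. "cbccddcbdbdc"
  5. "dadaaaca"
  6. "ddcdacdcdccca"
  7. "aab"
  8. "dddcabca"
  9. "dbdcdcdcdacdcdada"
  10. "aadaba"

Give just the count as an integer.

1 → no match
2 → no match
3 → no match
4 → no match — must start with "d"
5 → match
6 → no match
7 → no match — must start with "d"
8 → no match
9 → no match
10 → no match — must start with "d"
Total matched: 1

1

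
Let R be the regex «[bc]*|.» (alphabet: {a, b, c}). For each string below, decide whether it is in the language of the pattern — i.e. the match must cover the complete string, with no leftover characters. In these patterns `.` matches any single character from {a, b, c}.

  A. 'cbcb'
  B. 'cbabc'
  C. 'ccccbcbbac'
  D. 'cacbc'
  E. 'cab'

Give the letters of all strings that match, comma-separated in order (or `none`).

A → match
B → no match
C → no match
D → no match
E → no match

A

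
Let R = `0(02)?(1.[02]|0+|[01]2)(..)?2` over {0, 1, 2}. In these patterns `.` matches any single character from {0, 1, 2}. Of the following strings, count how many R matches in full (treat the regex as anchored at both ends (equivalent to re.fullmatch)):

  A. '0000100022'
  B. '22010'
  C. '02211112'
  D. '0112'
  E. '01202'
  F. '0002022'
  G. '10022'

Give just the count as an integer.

1

A. '0000100022' → no match
B. '22010' → no match — must start with '0'
C. '02211112' → no match
D. '0112' → no match
E. '01202' → match
F. '0002022' → no match
G. '10022' → no match — must start with '0'
Total matched: 1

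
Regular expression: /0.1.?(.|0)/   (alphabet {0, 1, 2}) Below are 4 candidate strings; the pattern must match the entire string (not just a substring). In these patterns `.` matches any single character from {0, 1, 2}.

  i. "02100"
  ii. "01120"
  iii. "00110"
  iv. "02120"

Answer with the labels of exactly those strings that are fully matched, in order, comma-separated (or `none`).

i → match
ii → match
iii → match
iv → match

i, ii, iii, iv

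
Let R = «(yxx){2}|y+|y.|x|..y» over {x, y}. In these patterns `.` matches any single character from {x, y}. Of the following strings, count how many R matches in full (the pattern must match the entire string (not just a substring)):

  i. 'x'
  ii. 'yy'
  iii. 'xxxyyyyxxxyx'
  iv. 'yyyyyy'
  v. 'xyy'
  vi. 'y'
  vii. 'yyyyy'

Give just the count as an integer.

i → match
ii → match
iii → no match
iv → match
v → match
vi → match
vii → match
Total matched: 6

6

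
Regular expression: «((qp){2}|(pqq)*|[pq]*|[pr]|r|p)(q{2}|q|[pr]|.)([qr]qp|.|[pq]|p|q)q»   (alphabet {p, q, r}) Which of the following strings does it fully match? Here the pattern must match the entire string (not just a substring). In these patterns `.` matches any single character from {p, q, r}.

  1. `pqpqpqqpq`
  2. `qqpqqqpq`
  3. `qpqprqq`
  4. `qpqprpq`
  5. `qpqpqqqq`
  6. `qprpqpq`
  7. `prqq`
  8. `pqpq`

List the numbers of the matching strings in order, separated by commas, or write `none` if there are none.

1, 2, 3, 4, 5, 7, 8

1. `pqpqpqqpq` → match
2. `qqpqqqpq` → match
3. `qpqprqq` → match
4. `qpqprpq` → match
5. `qpqpqqqq` → match
6. `qprpqpq` → no match
7. `prqq` → match
8. `pqpq` → match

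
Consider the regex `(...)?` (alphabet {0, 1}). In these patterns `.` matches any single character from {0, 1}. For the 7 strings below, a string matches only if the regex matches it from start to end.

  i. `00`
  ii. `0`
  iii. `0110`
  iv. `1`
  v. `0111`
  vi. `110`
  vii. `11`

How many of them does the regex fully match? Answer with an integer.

1

i → no match
ii → no match
iii → no match
iv → no match
v → no match
vi → match
vii → no match
Total matched: 1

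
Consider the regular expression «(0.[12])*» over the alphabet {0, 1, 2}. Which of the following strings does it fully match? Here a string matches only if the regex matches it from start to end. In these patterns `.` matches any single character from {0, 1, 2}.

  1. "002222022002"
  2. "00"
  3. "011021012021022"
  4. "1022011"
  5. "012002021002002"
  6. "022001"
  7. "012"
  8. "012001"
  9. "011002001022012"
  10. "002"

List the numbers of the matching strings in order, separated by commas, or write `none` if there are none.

3, 5, 6, 7, 8, 9, 10

1 → no match
2 → no match
3 → match
4 → no match
5 → match
6 → match
7 → match
8 → match
9 → match
10 → match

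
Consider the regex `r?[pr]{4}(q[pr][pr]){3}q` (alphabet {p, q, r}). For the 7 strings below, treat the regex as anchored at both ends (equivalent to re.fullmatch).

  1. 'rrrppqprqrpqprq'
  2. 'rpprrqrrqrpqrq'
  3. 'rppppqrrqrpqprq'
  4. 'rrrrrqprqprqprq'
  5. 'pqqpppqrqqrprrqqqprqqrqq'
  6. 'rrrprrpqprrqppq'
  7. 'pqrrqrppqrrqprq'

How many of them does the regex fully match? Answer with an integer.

3

1 → match
2 → no match
3 → match
4 → match
5 → no match
6 → no match
7 → no match
Total matched: 3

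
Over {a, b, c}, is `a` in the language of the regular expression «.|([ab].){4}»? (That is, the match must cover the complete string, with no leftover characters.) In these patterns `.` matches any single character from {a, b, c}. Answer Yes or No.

Yes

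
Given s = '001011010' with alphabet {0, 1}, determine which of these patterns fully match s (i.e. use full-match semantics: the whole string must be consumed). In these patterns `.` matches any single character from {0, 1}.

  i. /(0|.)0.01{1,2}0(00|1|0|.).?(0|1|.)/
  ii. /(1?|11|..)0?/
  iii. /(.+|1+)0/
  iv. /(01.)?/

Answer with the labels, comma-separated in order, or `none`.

i → match
ii → no match
iii → match
iv → no match

i, iii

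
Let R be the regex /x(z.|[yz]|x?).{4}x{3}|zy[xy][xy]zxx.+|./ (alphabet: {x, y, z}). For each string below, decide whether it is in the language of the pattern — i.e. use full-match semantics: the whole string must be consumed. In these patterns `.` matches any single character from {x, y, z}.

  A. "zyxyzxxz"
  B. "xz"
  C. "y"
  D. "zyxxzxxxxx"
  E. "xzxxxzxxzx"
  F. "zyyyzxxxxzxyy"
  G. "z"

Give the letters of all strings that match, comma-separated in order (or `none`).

A. "zyxyzxxz" → match
B. "xz" → no match
C. "y" → match
D. "zyxxzxxxxx" → match
E. "xzxxxzxxzx" → no match
F → match
G. "z" → match

A, C, D, F, G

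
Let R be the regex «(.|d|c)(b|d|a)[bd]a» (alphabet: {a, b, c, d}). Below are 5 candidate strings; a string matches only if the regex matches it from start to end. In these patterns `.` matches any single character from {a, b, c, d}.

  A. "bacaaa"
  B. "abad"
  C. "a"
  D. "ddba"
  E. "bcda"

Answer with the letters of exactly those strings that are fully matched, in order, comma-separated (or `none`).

D

A. "bacaaa" → no match
B. "abad" → no match — must end with "a"
C. "a" → no match
D. "ddba" → match
E. "bcda" → no match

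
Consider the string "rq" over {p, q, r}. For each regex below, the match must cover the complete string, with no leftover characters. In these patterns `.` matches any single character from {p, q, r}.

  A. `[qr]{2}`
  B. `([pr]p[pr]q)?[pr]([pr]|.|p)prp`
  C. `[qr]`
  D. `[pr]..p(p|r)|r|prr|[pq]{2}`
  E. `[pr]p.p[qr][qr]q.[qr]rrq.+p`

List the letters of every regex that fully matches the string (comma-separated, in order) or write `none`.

A

A → match
B → no match — must end with "prp"
C → no match
D → no match
E → no match — must end with "p"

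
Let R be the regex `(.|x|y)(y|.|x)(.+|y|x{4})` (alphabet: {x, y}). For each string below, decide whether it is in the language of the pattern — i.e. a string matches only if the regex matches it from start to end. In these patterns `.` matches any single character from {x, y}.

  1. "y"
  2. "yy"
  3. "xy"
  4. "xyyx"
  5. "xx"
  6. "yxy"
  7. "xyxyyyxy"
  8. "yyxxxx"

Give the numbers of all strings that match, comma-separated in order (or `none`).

1 → no match
2 → no match
3 → no match
4 → match
5 → no match
6 → match
7 → match
8 → match

4, 6, 7, 8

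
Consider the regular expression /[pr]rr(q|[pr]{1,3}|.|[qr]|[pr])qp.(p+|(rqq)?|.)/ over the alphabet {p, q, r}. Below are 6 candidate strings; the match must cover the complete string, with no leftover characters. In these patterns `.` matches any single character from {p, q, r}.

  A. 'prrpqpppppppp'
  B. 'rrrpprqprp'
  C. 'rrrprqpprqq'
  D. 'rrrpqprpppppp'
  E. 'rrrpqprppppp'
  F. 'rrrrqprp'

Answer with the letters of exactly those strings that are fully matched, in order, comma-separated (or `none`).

A, B, C, D, E, F

A → match
B. 'rrrpprqprp' → match
C. 'rrrprqpprqq' → match
D → match
E. 'rrrpqprppppp' → match
F. 'rrrrqprp' → match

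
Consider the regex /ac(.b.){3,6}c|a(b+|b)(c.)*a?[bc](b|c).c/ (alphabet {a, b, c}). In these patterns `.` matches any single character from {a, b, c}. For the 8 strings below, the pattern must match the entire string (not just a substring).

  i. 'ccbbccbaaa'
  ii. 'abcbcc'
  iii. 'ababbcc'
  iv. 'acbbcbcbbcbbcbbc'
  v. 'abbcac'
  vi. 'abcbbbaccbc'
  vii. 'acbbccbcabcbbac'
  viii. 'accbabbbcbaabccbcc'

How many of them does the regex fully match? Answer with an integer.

5

i. 'ccbbccbaaa' → no match — must end with 'c'
ii. 'abcbcc' → match
iii. 'ababbcc' → match
iv → no match
v. 'abbcac' → match
vi. 'abcbbbaccbc' → no match
vii → match
viii → match
Total matched: 5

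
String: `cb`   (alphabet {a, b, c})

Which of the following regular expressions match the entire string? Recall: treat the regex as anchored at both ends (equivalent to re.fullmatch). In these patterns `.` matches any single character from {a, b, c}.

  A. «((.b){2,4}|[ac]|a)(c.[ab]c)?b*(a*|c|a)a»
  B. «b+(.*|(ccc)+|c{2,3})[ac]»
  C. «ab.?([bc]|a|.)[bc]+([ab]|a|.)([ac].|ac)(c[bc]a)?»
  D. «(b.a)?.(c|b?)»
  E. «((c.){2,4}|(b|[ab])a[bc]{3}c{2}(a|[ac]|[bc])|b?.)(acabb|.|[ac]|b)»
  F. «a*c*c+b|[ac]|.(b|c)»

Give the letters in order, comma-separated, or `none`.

D, E, F

A → no match — must end with `a`
B → no match — must start with `b`
C → no match — must start with `ab`
D → match
E → match
F → match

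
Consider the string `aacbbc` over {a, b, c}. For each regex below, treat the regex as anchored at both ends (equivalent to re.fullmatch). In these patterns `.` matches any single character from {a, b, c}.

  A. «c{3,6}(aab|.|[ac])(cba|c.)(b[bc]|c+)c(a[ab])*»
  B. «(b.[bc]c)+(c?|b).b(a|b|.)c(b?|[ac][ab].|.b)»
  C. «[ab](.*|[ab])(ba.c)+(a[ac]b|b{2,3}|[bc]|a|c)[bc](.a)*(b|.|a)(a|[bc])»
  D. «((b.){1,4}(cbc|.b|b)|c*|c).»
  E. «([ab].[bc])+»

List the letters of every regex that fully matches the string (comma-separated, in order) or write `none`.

A → no match — must start with `c`
B → no match — must start with `b`
C → no match
D → no match
E → match

E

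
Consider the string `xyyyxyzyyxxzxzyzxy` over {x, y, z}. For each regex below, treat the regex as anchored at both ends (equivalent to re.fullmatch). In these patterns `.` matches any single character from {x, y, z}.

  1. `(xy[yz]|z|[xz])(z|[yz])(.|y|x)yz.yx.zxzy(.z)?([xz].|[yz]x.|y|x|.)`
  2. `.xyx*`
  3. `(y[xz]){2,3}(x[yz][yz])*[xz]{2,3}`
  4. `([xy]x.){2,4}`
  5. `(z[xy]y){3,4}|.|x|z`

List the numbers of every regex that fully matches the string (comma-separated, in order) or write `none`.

1 → match
2 → no match
3 → no match — must start with `y`
4 → no match
5 → no match

1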